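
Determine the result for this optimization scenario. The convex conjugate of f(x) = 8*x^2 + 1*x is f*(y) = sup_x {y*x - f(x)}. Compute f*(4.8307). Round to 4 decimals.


f*(y) = sup_x {y*x - a*x^2 - b*x} = sup_x {(y-b)*x - a*x^2}
FOC: (y - b) - 2a*x = 0 => x* = (y - b)/(2a)
x* = (4.8307 - 1)/(2*8) = 0.2394
f*(4.8307) = (y-b)^2/(4a) = (4.8307 - 1)^2/(4*8)
= 14.6743/32 = 0.4586


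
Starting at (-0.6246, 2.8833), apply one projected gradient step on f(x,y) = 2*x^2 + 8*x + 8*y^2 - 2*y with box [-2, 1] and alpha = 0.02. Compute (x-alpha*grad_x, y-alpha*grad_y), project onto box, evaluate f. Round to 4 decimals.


Step 1: Compute gradient at (-0.6246, 2.8833).
grad_x = 2*2*-0.6246 + 8 = 5.5016
grad_y = 2*8*2.8833 - 2 = 44.1328
Step 2: Gradient step.
x_raw = -0.6246 - 0.02*5.5016 = -0.7346
y_raw = 2.8833 - 0.02*44.1328 = 2.0006
Step 3: Project onto [-2, 1].
x_proj = clip(-0.7346) = -0.7346
y_proj = clip(2.0006) = 1.0
Step 4: Evaluate f.
f(-0.7346, 1.0) = 1.2023


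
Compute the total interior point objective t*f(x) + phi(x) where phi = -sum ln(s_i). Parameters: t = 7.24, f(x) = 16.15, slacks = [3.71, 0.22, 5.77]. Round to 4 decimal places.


Step 1: Compute log-barrier.
ln values: [1.311, -1.5141, 1.7527]
phi = -(1.311 - 1.5141 + 1.7527) = -1.5496
Step 2: Compute augmented objective.
t*f(x) = 7.24*16.15 = 116.926
Total = 116.926 - 1.5496 = 115.3764


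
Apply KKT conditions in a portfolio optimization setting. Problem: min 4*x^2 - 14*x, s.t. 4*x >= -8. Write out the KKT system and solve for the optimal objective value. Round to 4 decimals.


Step 1: Try lambda = 0 (constraint inactive).
Stationarity: 2*4*x - 14 = 0
x* = 14/(2*4) = 1.75
Check constraint: 4*1.75 = 7.0 >= -8 -- satisfied.
Step 2: Compute optimal value.
f(x*) = 4*1.75^2 - 14*1.75 = -12.25


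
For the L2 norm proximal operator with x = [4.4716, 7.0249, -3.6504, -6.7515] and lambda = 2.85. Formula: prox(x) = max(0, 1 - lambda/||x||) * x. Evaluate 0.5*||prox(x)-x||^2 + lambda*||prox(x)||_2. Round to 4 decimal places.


Step 1: Compute ||x||.
||x|| = 11.3249
Step 2: Compute scaling factor.
scale = max(0, 1 - 2.85/11.3249) = 0.7483
Step 3: prox(x) = [3.3463, 5.257, -2.7317, -5.0524]
||prox(x)|| = 8.4749
Step 4: Proximal objective.
0.5*||prox-x||^2 = 4.0613
lambda*||prox|| = 24.1535
Total = 28.2146


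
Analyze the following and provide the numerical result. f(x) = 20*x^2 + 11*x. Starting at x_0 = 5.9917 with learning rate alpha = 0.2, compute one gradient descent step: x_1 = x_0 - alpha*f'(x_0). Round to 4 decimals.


We compute the gradient at x_0 and apply the update.
f'(x) = 40*x + 11
f'(5.9917) = 40*5.9917 + 11 = 250.668
x_1 = 5.9917 - 0.2*250.668 = -44.1419


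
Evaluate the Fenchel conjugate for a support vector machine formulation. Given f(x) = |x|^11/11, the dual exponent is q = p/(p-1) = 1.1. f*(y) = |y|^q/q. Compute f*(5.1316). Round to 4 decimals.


The conjugate exponent q satisfies 1/p + 1/q = 1.
p = 11, so q = 11/(11 - 1) = 1.1
|y|^q = 5.1316^1.1 = 6.0434
f*(5.1316) = 6.0434 / 1.1 = 5.494


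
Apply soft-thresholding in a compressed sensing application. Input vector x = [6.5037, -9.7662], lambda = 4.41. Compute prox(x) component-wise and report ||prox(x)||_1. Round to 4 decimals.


Soft-thresholding with lambda = 4.41:
prox(6.5037) = sign(6.5037)*max(|6.5037| - 4.41, 0) = 2.0937
prox(-9.7662) = sign(-9.7662)*max(|-9.7662| - 4.41, 0) = -5.3562
prox(x) = [2.0937, -5.3562]
||prox(x)||_1 = 2.0937 + 5.3562 = 7.4499


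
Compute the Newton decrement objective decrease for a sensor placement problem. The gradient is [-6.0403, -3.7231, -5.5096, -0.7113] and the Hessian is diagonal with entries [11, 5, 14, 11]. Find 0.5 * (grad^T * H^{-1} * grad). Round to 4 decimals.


Step 1: H is diagonal, so H^(-1) * g = [-0.5491, -0.7446, -0.3935, -0.0647].
Step 2: g^T H^(-1) g = sum_i g_i^2 / H_ii
  = (-6.0403)^2/11 + (-3.7231)^2/5 + (-5.5096)^2/14 + (-0.7113)^2/11
  = 3.3168 + 2.7723 + 2.1683 + 0.046 = 8.3034
Step 3: Objective decrease = 0.5 * g^T H^(-1) g = 4.1517


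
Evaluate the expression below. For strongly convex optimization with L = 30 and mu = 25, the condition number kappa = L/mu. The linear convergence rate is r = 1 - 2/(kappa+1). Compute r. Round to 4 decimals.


Step 1: Compute the condition number.
kappa = L/mu = 30/25 = 1.2
Step 2: Compute the convergence rate.
r = 1 - 2/(kappa + 1) = 1 - 2*mu/(L + mu) = (L - mu)/(L + mu) = 5/55 = 0.0909


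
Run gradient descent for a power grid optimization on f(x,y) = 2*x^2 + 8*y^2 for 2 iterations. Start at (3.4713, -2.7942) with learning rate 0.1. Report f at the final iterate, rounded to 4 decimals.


Gradient descent on f(x,y) = 2*x^2 + 8*y^2.
Starting point: (3.4713, -2.7942), alpha = 0.1
Step 1: grad_x = 2*2*3.4713 = 13.8852, grad_y = 2*8*-2.7942 = -44.7072
  x_1 = 3.4713 - 0.1*13.8852 = 2.0828
  y_1 = -2.7942 - 0.1*-44.7072 = 1.6765
Step 2: grad_x = 2*2*2.0828 = 8.3311, grad_y = 2*8*1.6765 = 26.8243
  x_2 = 2.0828 - 0.1*8.3311 = 1.2497
  y_2 = 1.6765 - 0.1*26.8243 = -1.0059
f(1.2497, -1.0059) = 2*1.2497^2 + 8*(-1.0059)^2 = 11.2182


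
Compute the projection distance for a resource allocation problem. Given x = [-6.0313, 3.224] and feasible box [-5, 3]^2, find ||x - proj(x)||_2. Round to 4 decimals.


Project each component onto [-5, 3].
clip(-6.0313) = -5.0, clip(3.224) = 3.0
Projection = [-5.0, 3.0]
Squared diffs: [1.0636, 0.0502]
Distance = sqrt(1.1138) = 1.0553


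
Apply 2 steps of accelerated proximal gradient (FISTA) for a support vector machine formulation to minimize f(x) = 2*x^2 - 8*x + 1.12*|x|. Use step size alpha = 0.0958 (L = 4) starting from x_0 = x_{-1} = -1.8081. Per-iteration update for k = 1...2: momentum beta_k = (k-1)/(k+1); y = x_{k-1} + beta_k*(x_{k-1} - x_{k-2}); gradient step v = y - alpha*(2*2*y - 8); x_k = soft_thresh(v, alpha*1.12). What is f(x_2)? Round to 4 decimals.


FISTA on f(x) = 2*x^2 - 8*x + 1.12*|x|
L = 4, alpha = 0.0958
Iteration 1: beta = 0.0, y = -1.8081 + 0.0*(-1.8081 + 1.8081) = -1.8081
  grad(y) = -15.2324, v = y - alpha*grad = -0.3488
  prox(v) = soft_thresh(-0.3488, 0.1073) = -0.2415
Iteration 2: beta = 0.3333, y = -0.2415 + 0.3333*(-0.2415 + 1.8081) = 0.2806
  grad(y) = -6.8774, v = y - alpha*grad = 0.9395
  prox(v) = soft_thresh(0.9395, 0.1073) = 0.8322
f(x_2) = 2*0.8322^2 - 8*0.8322 + 1.12*|0.8322| = -4.3404


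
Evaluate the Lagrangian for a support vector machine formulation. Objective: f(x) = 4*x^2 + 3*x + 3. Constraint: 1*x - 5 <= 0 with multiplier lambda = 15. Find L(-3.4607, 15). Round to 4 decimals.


Step 1: Evaluate f(x).
f(-3.4607) = 4*(-3.4607)^2 + 3*(-3.4607) + 3 = 40.5237
Step 2: Evaluate g(x).
g(-3.4607) = 1*-3.4607 - 5 = -8.4607
Step 3: Compute Lagrangian.
L = 40.5237 + 15*-8.4607 = -86.3868


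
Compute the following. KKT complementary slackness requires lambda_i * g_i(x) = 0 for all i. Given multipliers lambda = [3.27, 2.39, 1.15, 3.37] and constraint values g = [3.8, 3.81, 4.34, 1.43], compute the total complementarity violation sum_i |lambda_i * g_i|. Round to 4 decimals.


KKT complementary slackness check:
lambda_1 * g_1 = 3.27 * 3.8 = 12.426
lambda_2 * g_2 = 2.39 * 3.81 = 9.1059
lambda_3 * g_3 = 1.15 * 4.34 = 4.991
lambda_4 * g_4 = 3.37 * 1.43 = 4.8191
Total violation = 12.426 + 9.1059 + 4.991 + 4.8191 = 31.342


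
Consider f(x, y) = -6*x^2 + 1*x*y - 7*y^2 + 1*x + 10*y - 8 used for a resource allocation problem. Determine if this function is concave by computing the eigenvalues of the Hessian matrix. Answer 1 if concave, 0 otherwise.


The Hessian of f(x,y) = -6*x^2 + 1*x*y - 7*y^2 + 1*x + 10*y - 8 is:
H = [[-12, 1], [1, -14]]
Trace = -12 - 14 = -26
Determinant = -12*-14 - (1)^2 = 167
Discriminant = (-26)^2 - 4*167 = 8.0
Eigenvalues: lambda_1 = -14.4142, lambda_2 = -11.5858
The function is concave.

1


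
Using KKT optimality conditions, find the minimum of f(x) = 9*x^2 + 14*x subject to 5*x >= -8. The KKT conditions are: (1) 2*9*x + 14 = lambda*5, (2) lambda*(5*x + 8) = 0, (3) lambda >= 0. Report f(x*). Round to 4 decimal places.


Step 1: Try lambda = 0 (constraint inactive).
Stationarity: 2*9*x + 14 = 0
x* = -14/(2*9) = -7/9 = -0.7778 (rounded; the exact value -7/9 is used below)
Check constraint: 5*-0.7778 = -3.889 >= -8 -- satisfied.
Step 2: Compute optimal value.
f(x*) = 9*(-7/9)^2 + 14*(-7/9) = -5.4444


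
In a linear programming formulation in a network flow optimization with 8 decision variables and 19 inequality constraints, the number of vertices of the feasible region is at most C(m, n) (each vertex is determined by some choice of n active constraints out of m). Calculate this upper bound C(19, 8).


Each vertex corresponds to some choice of n active constraints out of m, so the number of vertices is at most C(m, n) = m! / (n!(m-n)!).
m = 19, n = 8
Numerator: 19 * 18 * 17 * 16 * 15 * 14 * 13 * 12
Denominator: 8! = 40320
C(19, 8) = 75582


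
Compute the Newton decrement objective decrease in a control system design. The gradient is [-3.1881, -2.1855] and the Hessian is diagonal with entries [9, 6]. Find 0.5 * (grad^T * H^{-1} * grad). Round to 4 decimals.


Step 1: H is diagonal, so H^(-1) * g = [-0.3542, -0.3643].
Step 2: g^T H^(-1) g = sum_i g_i^2 / H_ii
  = (-3.1881)^2/9 + (-2.1855)^2/6
  = 1.1293 + 0.7961 = 1.9254
Step 3: Objective decrease = 0.5 * g^T H^(-1) g = 0.9627


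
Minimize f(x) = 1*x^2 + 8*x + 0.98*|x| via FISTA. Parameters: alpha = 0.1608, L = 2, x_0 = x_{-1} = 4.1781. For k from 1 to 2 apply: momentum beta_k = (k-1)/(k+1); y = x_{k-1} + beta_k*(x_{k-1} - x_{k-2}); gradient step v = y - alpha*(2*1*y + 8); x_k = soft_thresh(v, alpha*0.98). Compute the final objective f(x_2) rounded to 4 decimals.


FISTA on f(x) = 1*x^2 + 8*x + 0.98*|x|
L = 2, alpha = 0.1608
Iteration 1: beta = 0.0, y = 4.1781 + 0.0*(4.1781 - 4.1781) = 4.1781
  grad(y) = 16.3562, v = y - alpha*grad = 1.548
  prox(v) = soft_thresh(1.548, 0.1576) = 1.3904
Iteration 2: beta = 0.3333, y = 1.3904 + 0.3333*(1.3904 - 4.1781) = 0.4612
  grad(y) = 8.9224, v = y - alpha*grad = -0.9735
  prox(v) = soft_thresh(-0.9735, 0.1576) = -0.8159
f(x_2) = 1*(-0.8159)^2 + 8*(-0.8159) + 0.98*|-0.8159| = -5.0621


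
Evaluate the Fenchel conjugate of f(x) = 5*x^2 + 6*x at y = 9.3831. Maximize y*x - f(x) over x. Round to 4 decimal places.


f*(y) = sup_x {y*x - a*x^2 - b*x} = sup_x {(y-b)*x - a*x^2}
FOC: (y - b) - 2a*x = 0 => x* = (y - b)/(2a)
x* = (9.3831 - 6)/(2*5) = 0.3383
f*(9.3831) = (y-b)^2/(4a) = (9.3831 - 6)^2/(4*5)
= 11.4454/20 = 0.5723


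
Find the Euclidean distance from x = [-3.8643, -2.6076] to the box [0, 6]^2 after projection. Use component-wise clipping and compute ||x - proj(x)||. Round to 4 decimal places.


Project each component onto [0, 6].
clip(-3.8643) = 0.0, clip(-2.6076) = 0.0
Projection = [0.0, 0.0]
Squared diffs: [14.9328, 6.7996]
Distance = sqrt(21.7324) = 4.6618


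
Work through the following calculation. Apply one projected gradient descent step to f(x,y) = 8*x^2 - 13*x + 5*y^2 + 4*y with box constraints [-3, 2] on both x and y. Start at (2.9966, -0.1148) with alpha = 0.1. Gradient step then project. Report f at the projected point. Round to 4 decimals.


Step 1: Compute gradient at (2.9966, -0.1148).
grad_x = 2*8*2.9966 - 13 = 34.9456
grad_y = 2*5*-0.1148 + 4 = 2.852
Step 2: Gradient step.
x_raw = 2.9966 - 0.1*34.9456 = -0.498
y_raw = -0.1148 - 0.1*2.852 = -0.4
Step 3: Project onto [-3, 2].
x_proj = clip(-0.498) = -0.498
y_proj = clip(-0.4) = -0.4
Step 4: Evaluate f.
f(-0.498, -0.4) = 7.6572


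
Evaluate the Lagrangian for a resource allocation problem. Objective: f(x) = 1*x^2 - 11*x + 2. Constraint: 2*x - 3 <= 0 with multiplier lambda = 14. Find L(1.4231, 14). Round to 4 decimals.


Step 1: Evaluate f(x).
f(1.4231) = 1*1.4231^2 - 11*1.4231 + 2 = -11.6289
Step 2: Evaluate g(x).
g(1.4231) = 2*1.4231 - 3 = -0.1538
Step 3: Compute Lagrangian.
L = -11.6289 + 14*-0.1538 = -13.7821


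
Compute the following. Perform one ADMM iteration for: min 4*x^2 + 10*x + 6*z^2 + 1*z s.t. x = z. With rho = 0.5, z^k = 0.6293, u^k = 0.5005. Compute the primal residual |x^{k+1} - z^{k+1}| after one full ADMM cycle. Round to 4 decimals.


ADMM iteration with rho = 0.5, z^k = 0.6293, u^k = 0.5005
Step 1: x-update.
Minimize 4*x^2 + 10*x + (0.5/2)*(x - 0.6293 + 0.5005)^2
FOC: (2*4 + 0.5)*x = -10 + 0.5*(0.6293 - 0.5005)
x^{k+1} = -1.1689
Step 2: z-update.
Minimize 6*z^2 + 1*z + (0.5/2)*(-1.1689 - z + 0.5005)^2
FOC: (2*6 + 0.5)*z = -1 + 0.5*(-1.1689 + 0.5005)
z^{k+1} = -0.1067
Step 3: u-update.
u^{k+1} = 0.5005 - 1.1689 + 0.1067 = -0.5617
Step 4: Primal residual = |-1.1689 + 0.1067| = 1.0622


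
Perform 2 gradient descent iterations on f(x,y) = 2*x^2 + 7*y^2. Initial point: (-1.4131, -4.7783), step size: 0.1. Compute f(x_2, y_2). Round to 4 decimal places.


Gradient descent on f(x,y) = 2*x^2 + 7*y^2.
Starting point: (-1.4131, -4.7783), alpha = 0.1
Step 1: grad_x = 2*2*-1.4131 = -5.6524, grad_y = 2*7*-4.7783 = -66.8962
  x_1 = -1.4131 - 0.1*-5.6524 = -0.8479
  y_1 = -4.7783 - 0.1*-66.8962 = 1.9113
Step 2: grad_x = 2*2*-0.8479 = -3.3914, grad_y = 2*7*1.9113 = 26.7585
  x_2 = -0.8479 - 0.1*-3.3914 = -0.5087
  y_2 = 1.9113 - 0.1*26.7585 = -0.7645
f(-0.5087, -0.7645) = 2*(-0.5087)^2 + 7*(-0.7645)^2 = 4.6091


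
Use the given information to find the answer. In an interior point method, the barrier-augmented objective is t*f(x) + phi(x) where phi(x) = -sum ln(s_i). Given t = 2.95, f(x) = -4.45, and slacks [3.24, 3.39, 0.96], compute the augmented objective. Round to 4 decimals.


Step 1: Compute log-barrier.
ln values: [1.1756, 1.2208, -0.0408]
phi = -(1.1756 + 1.2208 - 0.0408) = -2.3556
Step 2: Compute augmented objective.
t*f(x) = 2.95*-4.45 = -13.1275
Total = -13.1275 - 2.3556 = -15.4831


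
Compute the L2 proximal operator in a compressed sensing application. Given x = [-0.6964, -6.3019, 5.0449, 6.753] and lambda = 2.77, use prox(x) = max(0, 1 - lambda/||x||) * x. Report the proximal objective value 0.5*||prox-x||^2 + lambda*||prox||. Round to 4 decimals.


Step 1: Compute ||x||.
||x|| = 10.5477
Step 2: Compute scaling factor.
scale = max(0, 1 - 2.77/10.5477) = 0.7374
Step 3: prox(x) = [-0.5135, -4.6469, 3.72, 4.9795]
||prox(x)|| = 7.7777
Step 4: Proximal objective.
0.5*||prox-x||^2 = 3.8365
lambda*||prox|| = 21.5442
Total = 25.3805


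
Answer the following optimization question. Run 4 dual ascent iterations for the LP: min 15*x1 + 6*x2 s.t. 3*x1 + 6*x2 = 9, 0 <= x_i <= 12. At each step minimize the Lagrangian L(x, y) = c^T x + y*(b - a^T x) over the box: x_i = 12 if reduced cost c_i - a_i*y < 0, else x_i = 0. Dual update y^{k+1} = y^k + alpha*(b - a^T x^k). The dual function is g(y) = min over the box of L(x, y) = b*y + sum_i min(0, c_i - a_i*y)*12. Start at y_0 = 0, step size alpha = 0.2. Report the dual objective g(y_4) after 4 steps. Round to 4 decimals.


Dual ascent for LP: min 15*x1 + 6*x2, 3*x1 + 6*x2 = 9, 0 <= x_i <= 12
Step 1: y^k = 0.0, reduced costs: (15.0, 6.0)
  x^k = (0.0, 0.0), subgradient = b - a^T x = 9.0
  y^{k+1} = 0.0 + 0.2*9.0 = 1.8
Step 2: y^k = 1.8, reduced costs: (9.6, -4.8)
  x^k = (0.0, 12.0), subgradient = b - a^T x = -63.0
  y^{k+1} = 1.8 + 0.2*-63.0 = -10.8
Step 3: y^k = -10.8, reduced costs: (47.4, 70.8)
  x^k = (0.0, 0.0), subgradient = b - a^T x = 9.0
  y^{k+1} = -10.8 + 0.2*9.0 = -9.0
Step 4: y^k = -9.0, reduced costs: (42.0, 60.0)
  x^k = (0.0, 0.0), subgradient = b - a^T x = 9.0
  y^{k+1} = -9.0 + 0.2*9.0 = -7.2
Dual objective at y_4 = -7.2: reduced costs (36.6, 49.2), box minimizer x = (0.0, 0.0)
g(y_4) = b*y + (c1 - a1*y)*x1 + (c2 - a2*y)*x2 = 9*(-7.2) + 36.6*0.0 + 49.2*0.0 = -64.8 + 0.0 + 0.0 = -64.8


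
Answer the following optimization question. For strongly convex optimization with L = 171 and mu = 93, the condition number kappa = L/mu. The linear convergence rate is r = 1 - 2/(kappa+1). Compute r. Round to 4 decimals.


Step 1: Compute the condition number.
kappa = L/mu = 171/93 = 1.8387
Step 2: Compute the convergence rate.
r = 1 - 2/(kappa + 1) = 1 - 2*mu/(L + mu) = (L - mu)/(L + mu) = 78/264 = 0.2955


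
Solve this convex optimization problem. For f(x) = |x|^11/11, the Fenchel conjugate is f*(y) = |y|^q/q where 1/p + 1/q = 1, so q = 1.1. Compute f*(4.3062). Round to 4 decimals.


The conjugate exponent q satisfies 1/p + 1/q = 1.
p = 11, so q = 11/(11 - 1) = 1.1
|y|^q = 4.3062^1.1 = 4.9831
f*(4.3062) = 4.9831 / 1.1 = 4.5301


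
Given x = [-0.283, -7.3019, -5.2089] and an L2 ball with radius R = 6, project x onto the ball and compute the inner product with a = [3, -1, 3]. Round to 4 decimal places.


Step 1: Compute ||x|| (intermediates to 6 decimals).
||x|| = sqrt((-0.283)^2 + (-7.3019)^2 + (-5.2089)^2) = 8.973877
Step 2: Project.
Since ||x|| > R, scale = R/||x|| = 6/8.973877 = 0.668607, proj(x) = scale * x
proj(x) = [-0.189216, -4.882101, -3.482707]
Step 3: Dot product.
a^T * proj(x) = 3*(-0.189216) - 1*(-4.882101) + 3*(-3.482707) = -6.1337


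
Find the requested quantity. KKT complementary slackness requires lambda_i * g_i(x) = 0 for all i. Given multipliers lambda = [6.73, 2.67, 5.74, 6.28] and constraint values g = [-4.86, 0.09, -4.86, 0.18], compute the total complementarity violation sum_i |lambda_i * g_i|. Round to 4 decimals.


KKT complementary slackness check:
lambda_1 * g_1 = 6.73 * -4.86 = -32.7078
lambda_2 * g_2 = 2.67 * 0.09 = 0.2403
lambda_3 * g_3 = 5.74 * -4.86 = -27.8964
lambda_4 * g_4 = 6.28 * 0.18 = 1.1304
Total violation = 32.7078 + 0.2403 + 27.8964 + 1.1304 = 61.9749


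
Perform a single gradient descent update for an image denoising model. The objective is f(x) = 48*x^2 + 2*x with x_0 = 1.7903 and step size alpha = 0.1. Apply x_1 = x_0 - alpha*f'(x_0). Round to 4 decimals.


We compute the gradient at x_0 and apply the update.
f'(x) = 96*x + 2
f'(1.7903) = 96*1.7903 + 2 = 173.8688
x_1 = 1.7903 - 0.1*173.8688 = -15.5966


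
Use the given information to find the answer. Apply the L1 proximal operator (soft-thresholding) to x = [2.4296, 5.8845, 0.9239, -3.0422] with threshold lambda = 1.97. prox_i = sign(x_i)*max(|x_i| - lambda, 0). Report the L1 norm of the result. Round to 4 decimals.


Soft-thresholding with lambda = 1.97:
prox(2.4296) = sign(2.4296)*max(|2.4296| - 1.97, 0) = 0.4596
prox(5.8845) = sign(5.8845)*max(|5.8845| - 1.97, 0) = 3.9145
prox(0.9239) = sign(0.9239)*max(|0.9239| - 1.97, 0) = 0.0
prox(-3.0422) = sign(-3.0422)*max(|-3.0422| - 1.97, 0) = -1.0722
prox(x) = [0.4596, 3.9145, 0.0, -1.0722]
||prox(x)||_1 = 0.4596 + 3.9145 + 0.0 + 1.0722 = 5.4463


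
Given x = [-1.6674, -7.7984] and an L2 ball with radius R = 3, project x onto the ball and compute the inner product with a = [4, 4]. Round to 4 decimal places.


Step 1: Compute ||x|| (intermediates to 6 decimals).
||x|| = sqrt((-1.6674)^2 + (-7.7984)^2) = 7.974664
Step 2: Project.
Since ||x|| > R, scale = R/||x|| = 3/7.974664 = 0.376191, proj(x) = scale * x
proj(x) = [-0.627261, -2.933688]
Step 3: Dot product.
a^T * proj(x) = 4*(-0.627261) + 4*(-2.933688) = -14.2438


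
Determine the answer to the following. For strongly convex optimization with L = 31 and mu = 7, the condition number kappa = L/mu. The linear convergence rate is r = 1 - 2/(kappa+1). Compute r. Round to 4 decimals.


Step 1: Compute the condition number.
kappa = L/mu = 31/7 = 4.4286
Step 2: Compute the convergence rate.
r = 1 - 2/(kappa + 1) = 1 - 2*mu/(L + mu) = (L - mu)/(L + mu) = 24/38 = 0.6316


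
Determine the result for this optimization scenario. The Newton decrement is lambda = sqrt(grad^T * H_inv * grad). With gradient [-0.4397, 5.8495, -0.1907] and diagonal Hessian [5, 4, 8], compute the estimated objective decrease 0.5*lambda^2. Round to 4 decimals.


Step 1: H is diagonal, so H^(-1) * g = [-0.0879, 1.4624, -0.0238].
Step 2: g^T H^(-1) g = sum_i g_i^2 / H_ii
  = (-0.4397)^2/5 + (5.8495)^2/4 + (-0.1907)^2/8
  = 0.0387 + 8.5542 + 0.0045 = 8.5974
Step 3: Objective decrease = 0.5 * g^T H^(-1) g = 4.2987


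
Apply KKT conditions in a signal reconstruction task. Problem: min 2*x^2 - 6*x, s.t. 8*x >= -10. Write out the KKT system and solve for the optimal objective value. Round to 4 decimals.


Step 1: Try lambda = 0 (constraint inactive).
Stationarity: 2*2*x - 6 = 0
x* = 6/(2*2) = 1.5
Check constraint: 8*1.5 = 12.0 >= -10 -- satisfied.
Step 2: Compute optimal value.
f(x*) = 2*1.5^2 - 6*1.5 = -4.5


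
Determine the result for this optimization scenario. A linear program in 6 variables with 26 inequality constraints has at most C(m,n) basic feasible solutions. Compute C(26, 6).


Each vertex corresponds to some choice of n active constraints out of m, so the number of vertices is at most C(m, n) = m! / (n!(m-n)!).
m = 26, n = 6
Numerator: 26 * 25 * 24 * 23 * 22 * 21
Denominator: 6! = 720
C(26, 6) = 230230


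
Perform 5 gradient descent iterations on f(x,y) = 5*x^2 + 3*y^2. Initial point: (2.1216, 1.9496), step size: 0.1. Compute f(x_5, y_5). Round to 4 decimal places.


Gradient descent on f(x,y) = 5*x^2 + 3*y^2.
Starting point: (2.1216, 1.9496), alpha = 0.1
Step 1: grad_x = 2*5*2.1216 = 21.216, grad_y = 2*3*1.9496 = 11.6976
  x_1 = 2.1216 - 0.1*21.216 = -0.0
  y_1 = 1.9496 - 0.1*11.6976 = 0.7798
Step 2: grad_x = 2*5*-0.0 = -0.0, grad_y = 2*3*0.7798 = 4.679
  x_2 = -0.0 - 0.1*-0.0 = 0.0
  y_2 = 0.7798 - 0.1*4.679 = 0.3119
Step 3: grad_x = 2*5*0.0 = 0.0, grad_y = 2*3*0.3119 = 1.8716
  x_3 = 0.0 - 0.1*0.0 = 0.0
  y_3 = 0.3119 - 0.1*1.8716 = 0.1248
Step 4: grad_x = 2*5*0.0 = 0.0, grad_y = 2*3*0.1248 = 0.7486
  x_4 = 0.0 - 0.1*0.0 = 0.0
  y_4 = 0.1248 - 0.1*0.7486 = 0.0499
Step 5: grad_x = 2*5*0.0 = 0.0, grad_y = 2*3*0.0499 = 0.2995
  x_5 = 0.0 - 0.1*0.0 = 0.0
  y_5 = 0.0499 - 0.1*0.2995 = 0.02
f(0.0, 0.02) = 5*0.0^2 + 3*0.02^2 = 0.0012


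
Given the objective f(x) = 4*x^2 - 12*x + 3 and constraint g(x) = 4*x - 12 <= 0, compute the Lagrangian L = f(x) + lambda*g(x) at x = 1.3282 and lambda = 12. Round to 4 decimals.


Step 1: Evaluate f(x).
f(1.3282) = 4*1.3282^2 - 12*1.3282 + 3 = -5.8819
Step 2: Evaluate g(x).
g(1.3282) = 4*1.3282 - 12 = -6.6872
Step 3: Compute Lagrangian.
L = -5.8819 + 12*-6.6872 = -86.1283


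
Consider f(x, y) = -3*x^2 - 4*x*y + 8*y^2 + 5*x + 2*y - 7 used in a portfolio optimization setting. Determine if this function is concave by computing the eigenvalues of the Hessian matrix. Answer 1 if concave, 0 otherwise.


The Hessian of f(x,y) = -3*x^2 - 4*x*y + 8*y^2 + 5*x + 2*y - 7 is:
H = [[-6, -4], [-4, 16]]
Trace = -6 + 16 = 10
Determinant = -6*16 - (-4)^2 = -112
Discriminant = (10)^2 - 4*-112 = 548.0
Eigenvalues: lambda_1 = -6.7047, lambda_2 = 16.7047
The function is not concave.

0


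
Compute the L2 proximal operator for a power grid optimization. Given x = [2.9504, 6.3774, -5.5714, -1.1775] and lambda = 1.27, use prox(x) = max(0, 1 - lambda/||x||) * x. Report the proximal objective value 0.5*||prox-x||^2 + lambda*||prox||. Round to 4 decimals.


Step 1: Compute ||x||.
||x|| = 9.0445
Step 2: Compute scaling factor.
scale = max(0, 1 - 1.27/9.0445) = 0.8596
Step 3: prox(x) = [2.5361, 5.4819, -4.7891, -1.0122]
||prox(x)|| = 7.7745
Step 4: Proximal objective.
0.5*||prox-x||^2 = 0.8065
lambda*||prox|| = 9.8736
Total = 10.6801


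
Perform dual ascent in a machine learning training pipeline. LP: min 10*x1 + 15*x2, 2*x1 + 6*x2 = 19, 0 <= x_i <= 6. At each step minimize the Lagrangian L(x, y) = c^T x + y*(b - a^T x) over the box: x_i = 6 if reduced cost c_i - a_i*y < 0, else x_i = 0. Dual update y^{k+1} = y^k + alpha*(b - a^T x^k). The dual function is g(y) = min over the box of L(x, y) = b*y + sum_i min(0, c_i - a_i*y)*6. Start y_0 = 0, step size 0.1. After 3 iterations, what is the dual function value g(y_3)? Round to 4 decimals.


Dual ascent for LP: min 10*x1 + 15*x2, 2*x1 + 6*x2 = 19, 0 <= x_i <= 6
Step 1: y^k = 0.0, reduced costs: (10.0, 15.0)
  x^k = (0.0, 0.0), subgradient = b - a^T x = 19.0
  y^{k+1} = 0.0 + 0.1*19.0 = 1.9
Step 2: y^k = 1.9, reduced costs: (6.2, 3.6)
  x^k = (0.0, 0.0), subgradient = b - a^T x = 19.0
  y^{k+1} = 1.9 + 0.1*19.0 = 3.8
Step 3: y^k = 3.8, reduced costs: (2.4, -7.8)
  x^k = (0.0, 6.0), subgradient = b - a^T x = -17.0
  y^{k+1} = 3.8 + 0.1*-17.0 = 2.1
Dual objective at y_3 = 2.1: reduced costs (5.8, 2.4), box minimizer x = (0.0, 0.0)
g(y_3) = b*y + (c1 - a1*y)*x1 + (c2 - a2*y)*x2 = 19*2.1 + 5.8*0.0 + 2.4*0.0 = 39.9 + 0.0 + 0.0 = 39.9


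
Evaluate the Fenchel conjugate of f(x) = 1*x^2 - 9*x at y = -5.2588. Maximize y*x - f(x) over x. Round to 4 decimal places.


f*(y) = sup_x {y*x - a*x^2 - b*x} = sup_x {(y-b)*x - a*x^2}
FOC: (y - b) - 2a*x = 0 => x* = (y - b)/(2a)
x* = (-5.2588 + 9)/(2*1) = 1.8706
f*(-5.2588) = (y-b)^2/(4a) = (-5.2588 + 9)^2/(4*1)
= 13.9966/4 = 3.4991


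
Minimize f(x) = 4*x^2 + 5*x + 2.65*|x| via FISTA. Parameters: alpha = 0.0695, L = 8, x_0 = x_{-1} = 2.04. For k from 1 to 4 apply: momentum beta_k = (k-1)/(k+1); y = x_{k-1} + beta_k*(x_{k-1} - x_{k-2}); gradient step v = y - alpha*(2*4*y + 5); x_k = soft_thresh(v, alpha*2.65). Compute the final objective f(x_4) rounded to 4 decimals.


FISTA on f(x) = 4*x^2 + 5*x + 2.65*|x|
L = 8, alpha = 0.0695
Iteration 1: beta = 0.0, y = 2.04 + 0.0*(2.04 - 2.04) = 2.04
  grad(y) = 21.32, v = y - alpha*grad = 0.5583
  prox(v) = soft_thresh(0.5583, 0.1842) = 0.3741
Iteration 2: beta = 0.3333, y = 0.3741 + 0.3333*(0.3741 - 2.04) = -0.1812
  grad(y) = 3.5502, v = y - alpha*grad = -0.428
  prox(v) = soft_thresh(-0.428, 0.1842) = -0.2438
Iteration 3: beta = 0.5, y = -0.2438 + 0.5*(-0.2438 - 0.3741) = -0.5527
  grad(y) = 0.5782, v = y - alpha*grad = -0.5929
  prox(v) = soft_thresh(-0.5929, 0.1842) = -0.4087
Iteration 4: beta = 0.6, y = -0.4087 + 0.6*(-0.4087 + 0.2438) = -0.5077
  grad(y) = 0.9384, v = y - alpha*grad = -0.5729
  prox(v) = soft_thresh(-0.5729, 0.1842) = -0.3887
f(x_4) = 4*(-0.3887)^2 + 5*(-0.3887) + 2.65*|-0.3887| = -0.3091


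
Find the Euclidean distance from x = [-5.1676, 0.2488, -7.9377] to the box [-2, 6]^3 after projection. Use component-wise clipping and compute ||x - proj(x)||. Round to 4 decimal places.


Project each component onto [-2, 6].
clip(-5.1676) = -2.0, clip(0.2488) = 0.2488, clip(-7.9377) = -2.0
Projection = [-2.0, 0.2488, -2.0]
Squared diffs: [10.0337, 0.0, 35.2563]
Distance = sqrt(45.29) = 6.7298


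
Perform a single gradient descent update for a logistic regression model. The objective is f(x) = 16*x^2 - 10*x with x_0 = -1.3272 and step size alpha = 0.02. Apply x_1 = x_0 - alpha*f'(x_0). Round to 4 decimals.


We compute the gradient at x_0 and apply the update.
f'(x) = 32*x - 10
f'(-1.3272) = 32*-1.3272 - 10 = -52.4704
x_1 = -1.3272 - 0.02*-52.4704 = -0.2778


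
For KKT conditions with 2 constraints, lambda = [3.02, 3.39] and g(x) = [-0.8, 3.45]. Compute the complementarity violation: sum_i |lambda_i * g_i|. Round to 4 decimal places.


KKT complementary slackness check:
lambda_1 * g_1 = 3.02 * -0.8 = -2.416
lambda_2 * g_2 = 3.39 * 3.45 = 11.6955
Total violation = 2.416 + 11.6955 = 14.1115


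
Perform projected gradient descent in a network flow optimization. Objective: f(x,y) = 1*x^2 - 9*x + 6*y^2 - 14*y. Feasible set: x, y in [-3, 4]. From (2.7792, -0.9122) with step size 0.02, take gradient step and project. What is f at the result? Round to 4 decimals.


Step 1: Compute gradient at (2.7792, -0.9122).
grad_x = 2*1*2.7792 - 9 = -3.4416
grad_y = 2*6*-0.9122 - 14 = -24.9464
Step 2: Gradient step.
x_raw = 2.7792 - 0.02*-3.4416 = 2.848
y_raw = -0.9122 - 0.02*-24.9464 = -0.4133
Step 3: Project onto [-3, 4].
x_proj = clip(2.848) = 2.848
y_proj = clip(-0.4133) = -0.4133
Step 4: Evaluate f.
f(2.848, -0.4133) = -10.7104


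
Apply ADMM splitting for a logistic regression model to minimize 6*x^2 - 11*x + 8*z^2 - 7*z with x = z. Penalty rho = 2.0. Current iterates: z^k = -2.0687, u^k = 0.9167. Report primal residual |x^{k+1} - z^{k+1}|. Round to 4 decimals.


ADMM iteration with rho = 2.0, z^k = -2.0687, u^k = 0.9167
Step 1: x-update.
Minimize 6*x^2 - 11*x + (2.0/2)*(x + 2.0687 + 0.9167)^2
FOC: (2*6 + 2.0)*x = 11 + 2.0*(-2.0687 - 0.9167)
x^{k+1} = 0.3592
Step 2: z-update.
Minimize 8*z^2 - 7*z + (2.0/2)*(0.3592 - z + 0.9167)^2
FOC: (2*8 + 2.0)*z = 7 + 2.0*(0.3592 + 0.9167)
z^{k+1} = 0.5307
Step 3: u-update.
u^{k+1} = 0.9167 + 0.3592 - 0.5307 = 0.7453
Step 4: Primal residual = |0.3592 - 0.5307| = 0.1714


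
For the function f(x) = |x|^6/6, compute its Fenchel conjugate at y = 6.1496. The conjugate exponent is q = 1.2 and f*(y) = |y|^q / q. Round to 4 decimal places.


The conjugate exponent q satisfies 1/p + 1/q = 1.
p = 6, so q = 6/(6 - 1) = 1.2
|y|^q = 6.1496^1.2 = 8.8433
f*(6.1496) = 8.8433 / 1.2 = 7.3694


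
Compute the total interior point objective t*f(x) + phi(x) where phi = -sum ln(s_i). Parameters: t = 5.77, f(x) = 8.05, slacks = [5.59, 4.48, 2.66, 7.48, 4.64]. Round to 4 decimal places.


Step 1: Compute log-barrier.
ln values: [1.721, 1.4996, 0.9783, 2.0122, 1.5347]
phi = -(1.721 + 1.4996 + 0.9783 + 2.0122 + 1.5347) = -7.7459
Step 2: Compute augmented objective.
t*f(x) = 5.77*8.05 = 46.4485
Total = 46.4485 - 7.7459 = 38.7026


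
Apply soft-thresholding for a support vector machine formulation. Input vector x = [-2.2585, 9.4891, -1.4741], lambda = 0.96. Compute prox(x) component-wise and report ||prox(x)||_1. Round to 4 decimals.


Soft-thresholding with lambda = 0.96:
prox(-2.2585) = sign(-2.2585)*max(|-2.2585| - 0.96, 0) = -1.2985
prox(9.4891) = sign(9.4891)*max(|9.4891| - 0.96, 0) = 8.5291
prox(-1.4741) = sign(-1.4741)*max(|-1.4741| - 0.96, 0) = -0.5141
prox(x) = [-1.2985, 8.5291, -0.5141]
||prox(x)||_1 = 1.2985 + 8.5291 + 0.5141 = 10.3417


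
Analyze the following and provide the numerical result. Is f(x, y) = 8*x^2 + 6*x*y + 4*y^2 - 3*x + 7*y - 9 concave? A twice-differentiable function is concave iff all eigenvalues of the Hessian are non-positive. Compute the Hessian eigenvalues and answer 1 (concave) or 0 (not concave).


The Hessian of f(x,y) = 8*x^2 + 6*x*y + 4*y^2 - 3*x + 7*y - 9 is:
H = [[16, 6], [6, 8]]
Trace = 16 + 8 = 24
Determinant = 16*8 - (6)^2 = 92
Discriminant = (24)^2 - 4*92 = 208.0
Eigenvalues: lambda_1 = 4.7889, lambda_2 = 19.2111
The function is not concave.

0


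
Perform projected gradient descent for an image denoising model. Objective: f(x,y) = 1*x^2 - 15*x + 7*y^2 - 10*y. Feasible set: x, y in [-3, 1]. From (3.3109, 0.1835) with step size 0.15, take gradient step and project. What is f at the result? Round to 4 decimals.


Step 1: Compute gradient at (3.3109, 0.1835).
grad_x = 2*1*3.3109 - 15 = -8.3782
grad_y = 2*7*0.1835 - 10 = -7.431
Step 2: Gradient step.
x_raw = 3.3109 - 0.15*-8.3782 = 4.5676
y_raw = 0.1835 - 0.15*-7.431 = 1.2982
Step 3: Project onto [-3, 1].
x_proj = clip(4.5676) = 1.0
y_proj = clip(1.2982) = 1.0
Step 4: Evaluate f.
f(1.0, 1.0) = -17.0


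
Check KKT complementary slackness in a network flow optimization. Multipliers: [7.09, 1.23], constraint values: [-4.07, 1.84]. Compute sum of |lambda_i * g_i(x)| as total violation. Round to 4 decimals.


KKT complementary slackness check:
lambda_1 * g_1 = 7.09 * -4.07 = -28.8563
lambda_2 * g_2 = 1.23 * 1.84 = 2.2632
Total violation = 28.8563 + 2.2632 = 31.1195


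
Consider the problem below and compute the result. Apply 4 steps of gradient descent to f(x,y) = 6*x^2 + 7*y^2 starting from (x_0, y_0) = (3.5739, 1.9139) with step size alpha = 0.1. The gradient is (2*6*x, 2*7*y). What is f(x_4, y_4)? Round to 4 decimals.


Gradient descent on f(x,y) = 6*x^2 + 7*y^2.
Starting point: (3.5739, 1.9139), alpha = 0.1
Step 1: grad_x = 2*6*3.5739 = 42.8868, grad_y = 2*7*1.9139 = 26.7946
  x_1 = 3.5739 - 0.1*42.8868 = -0.7148
  y_1 = 1.9139 - 0.1*26.7946 = -0.7656
Step 2: grad_x = 2*6*-0.7148 = -8.5774, grad_y = 2*7*-0.7656 = -10.7178
  x_2 = -0.7148 - 0.1*-8.5774 = 0.143
  y_2 = -0.7656 - 0.1*-10.7178 = 0.3062
Step 3: grad_x = 2*6*0.143 = 1.7155, grad_y = 2*7*0.3062 = 4.2871
  x_3 = 0.143 - 0.1*1.7155 = -0.0286
  y_3 = 0.3062 - 0.1*4.2871 = -0.1225
Step 4: grad_x = 2*6*-0.0286 = -0.3431, grad_y = 2*7*-0.1225 = -1.7149
  x_4 = -0.0286 - 0.1*-0.3431 = 0.0057
  y_4 = -0.1225 - 0.1*-1.7149 = 0.049
f(0.0057, 0.049) = 6*0.0057^2 + 7*0.049^2 = 0.017


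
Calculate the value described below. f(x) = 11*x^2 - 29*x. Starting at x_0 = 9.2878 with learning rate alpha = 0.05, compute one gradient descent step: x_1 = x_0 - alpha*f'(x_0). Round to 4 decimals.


We compute the gradient at x_0 and apply the update.
f'(x) = 22*x - 29
f'(9.2878) = 22*9.2878 - 29 = 175.3316
x_1 = 9.2878 - 0.05*175.3316 = 0.5212


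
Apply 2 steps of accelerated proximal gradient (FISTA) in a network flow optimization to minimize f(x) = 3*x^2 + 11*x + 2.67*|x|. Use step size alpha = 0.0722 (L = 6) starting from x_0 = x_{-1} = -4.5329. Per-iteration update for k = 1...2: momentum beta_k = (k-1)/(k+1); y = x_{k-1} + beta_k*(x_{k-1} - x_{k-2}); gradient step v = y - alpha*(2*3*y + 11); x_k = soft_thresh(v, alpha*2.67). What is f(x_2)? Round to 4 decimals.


FISTA on f(x) = 3*x^2 + 11*x + 2.67*|x|
L = 6, alpha = 0.0722
Iteration 1: beta = 0.0, y = -4.5329 + 0.0*(-4.5329 + 4.5329) = -4.5329
  grad(y) = -16.1974, v = y - alpha*grad = -3.3634
  prox(v) = soft_thresh(-3.3634, 0.1928) = -3.1707
Iteration 2: beta = 0.3333, y = -3.1707 + 0.3333*(-3.1707 + 4.5329) = -2.7166
  grad(y) = -5.2996, v = y - alpha*grad = -2.334
  prox(v) = soft_thresh(-2.334, 0.1928) = -2.1412
f(x_2) = 3*(-2.1412)^2 + 11*(-2.1412) + 2.67*|-2.1412| = -4.082


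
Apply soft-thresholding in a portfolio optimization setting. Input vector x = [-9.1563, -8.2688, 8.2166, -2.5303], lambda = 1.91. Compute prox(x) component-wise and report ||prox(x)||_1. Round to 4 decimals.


Soft-thresholding with lambda = 1.91:
prox(-9.1563) = sign(-9.1563)*max(|-9.1563| - 1.91, 0) = -7.2463
prox(-8.2688) = sign(-8.2688)*max(|-8.2688| - 1.91, 0) = -6.3588
prox(8.2166) = sign(8.2166)*max(|8.2166| - 1.91, 0) = 6.3066
prox(-2.5303) = sign(-2.5303)*max(|-2.5303| - 1.91, 0) = -0.6203
prox(x) = [-7.2463, -6.3588, 6.3066, -0.6203]
||prox(x)||_1 = 7.2463 + 6.3588 + 6.3066 + 0.6203 = 20.532


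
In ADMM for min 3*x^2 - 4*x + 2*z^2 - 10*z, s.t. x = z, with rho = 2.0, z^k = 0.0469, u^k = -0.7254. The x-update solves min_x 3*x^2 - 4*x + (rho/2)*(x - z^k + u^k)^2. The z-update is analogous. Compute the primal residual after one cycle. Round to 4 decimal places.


ADMM iteration with rho = 2.0, z^k = 0.0469, u^k = -0.7254
Step 1: x-update.
Minimize 3*x^2 - 4*x + (2.0/2)*(x - 0.0469 - 0.7254)^2
FOC: (2*3 + 2.0)*x = 4 + 2.0*(0.0469 + 0.7254)
x^{k+1} = 0.6931
Step 2: z-update.
Minimize 2*z^2 - 10*z + (2.0/2)*(0.6931 - z - 0.7254)^2
FOC: (2*2 + 2.0)*z = 10 + 2.0*(0.6931 - 0.7254)
z^{k+1} = 1.6559
Step 3: u-update.
u^{k+1} = -0.7254 + 0.6931 - 1.6559 = -1.6882
Step 4: Primal residual = |0.6931 - 1.6559| = 0.9628


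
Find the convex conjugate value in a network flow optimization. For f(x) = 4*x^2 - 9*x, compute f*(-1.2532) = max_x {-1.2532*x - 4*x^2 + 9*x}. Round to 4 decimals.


f*(y) = sup_x {y*x - a*x^2 - b*x} = sup_x {(y-b)*x - a*x^2}
FOC: (y - b) - 2a*x = 0 => x* = (y - b)/(2a)
x* = (-1.2532 + 9)/(2*4) = 0.9684
f*(-1.2532) = (y-b)^2/(4a) = (-1.2532 + 9)^2/(4*4)
= 60.0129/16 = 3.7508


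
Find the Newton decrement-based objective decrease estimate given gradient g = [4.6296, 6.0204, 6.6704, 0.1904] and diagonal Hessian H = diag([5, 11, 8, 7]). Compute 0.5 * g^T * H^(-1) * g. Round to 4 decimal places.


Step 1: H is diagonal, so H^(-1) * g = [0.9259, 0.5473, 0.8338, 0.0272].
Step 2: g^T H^(-1) g = sum_i g_i^2 / H_ii
  = (4.6296)^2/5 + (6.0204)^2/11 + (6.6704)^2/8 + (0.1904)^2/7
  = 4.2866 + 3.295 + 5.5618 + 0.0052 = 13.1486
Step 3: Objective decrease = 0.5 * g^T H^(-1) g = 6.5743


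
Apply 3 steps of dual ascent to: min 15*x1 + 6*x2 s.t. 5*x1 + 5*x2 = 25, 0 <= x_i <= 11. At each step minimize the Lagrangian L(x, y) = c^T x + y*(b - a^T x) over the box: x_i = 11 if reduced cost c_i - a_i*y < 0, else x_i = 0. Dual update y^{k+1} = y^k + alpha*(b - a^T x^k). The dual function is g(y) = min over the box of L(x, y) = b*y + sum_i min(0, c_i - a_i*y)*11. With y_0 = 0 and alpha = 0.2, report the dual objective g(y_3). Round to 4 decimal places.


Dual ascent for LP: min 15*x1 + 6*x2, 5*x1 + 5*x2 = 25, 0 <= x_i <= 11
Step 1: y^k = 0.0, reduced costs: (15.0, 6.0)
  x^k = (0.0, 0.0), subgradient = b - a^T x = 25.0
  y^{k+1} = 0.0 + 0.2*25.0 = 5.0
Step 2: y^k = 5.0, reduced costs: (-10.0, -19.0)
  x^k = (11.0, 11.0), subgradient = b - a^T x = -85.0
  y^{k+1} = 5.0 + 0.2*-85.0 = -12.0
Step 3: y^k = -12.0, reduced costs: (75.0, 66.0)
  x^k = (0.0, 0.0), subgradient = b - a^T x = 25.0
  y^{k+1} = -12.0 + 0.2*25.0 = -7.0
Dual objective at y_3 = -7.0: reduced costs (50.0, 41.0), box minimizer x = (0.0, 0.0)
g(y_3) = b*y + (c1 - a1*y)*x1 + (c2 - a2*y)*x2 = 25*(-7.0) + 50.0*0.0 + 41.0*0.0 = -175.0 + 0.0 + 0.0 = -175.0


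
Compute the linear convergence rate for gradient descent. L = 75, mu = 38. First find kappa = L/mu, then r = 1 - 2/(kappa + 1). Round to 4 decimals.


Step 1: Compute the condition number.
kappa = L/mu = 75/38 = 1.9737
Step 2: Compute the convergence rate.
r = 1 - 2/(kappa + 1) = 1 - 2*mu/(L + mu) = (L - mu)/(L + mu) = 37/113 = 0.3274


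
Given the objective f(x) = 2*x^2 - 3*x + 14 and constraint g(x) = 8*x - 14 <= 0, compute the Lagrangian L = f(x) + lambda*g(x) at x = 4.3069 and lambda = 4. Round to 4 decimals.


Step 1: Evaluate f(x).
f(4.3069) = 2*4.3069^2 - 3*4.3069 + 14 = 38.1781
Step 2: Evaluate g(x).
g(4.3069) = 8*4.3069 - 14 = 20.4552
Step 3: Compute Lagrangian.
L = 38.1781 + 4*20.4552 = 119.9989


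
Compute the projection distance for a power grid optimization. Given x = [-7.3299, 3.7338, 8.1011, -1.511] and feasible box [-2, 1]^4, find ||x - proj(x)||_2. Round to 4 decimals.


Project each component onto [-2, 1].
clip(-7.3299) = -2.0, clip(3.7338) = 1.0, clip(8.1011) = 1.0, clip(-1.511) = -1.511
Projection = [-2.0, 1.0, 1.0, -1.511]
Squared diffs: [28.4078, 7.4737, 50.4256, 0.0]
Distance = sqrt(86.3071) = 9.2902


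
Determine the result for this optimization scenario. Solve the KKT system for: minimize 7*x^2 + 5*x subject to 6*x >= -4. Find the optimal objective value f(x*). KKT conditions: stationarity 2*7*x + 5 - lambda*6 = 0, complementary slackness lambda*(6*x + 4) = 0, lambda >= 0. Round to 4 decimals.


Step 1: Try lambda = 0 (constraint inactive).
Stationarity: 2*7*x + 5 = 0
x* = -5/(2*7) = -5/14 = -0.3571 (rounded; the exact value -5/14 is used below)
Check constraint: 6*-0.3571 = -2.1426 >= -4 -- satisfied.
Step 2: Compute optimal value.
f(x*) = 7*(-5/14)^2 + 5*(-5/14) = -0.8929


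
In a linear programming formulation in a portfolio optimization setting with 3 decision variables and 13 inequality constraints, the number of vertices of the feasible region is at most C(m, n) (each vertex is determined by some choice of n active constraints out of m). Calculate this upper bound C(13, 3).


Each vertex corresponds to some choice of n active constraints out of m, so the number of vertices is at most C(m, n) = m! / (n!(m-n)!).
m = 13, n = 3
Numerator: 13 * 12 * 11
Denominator: 3! = 6
C(13, 3) = 286


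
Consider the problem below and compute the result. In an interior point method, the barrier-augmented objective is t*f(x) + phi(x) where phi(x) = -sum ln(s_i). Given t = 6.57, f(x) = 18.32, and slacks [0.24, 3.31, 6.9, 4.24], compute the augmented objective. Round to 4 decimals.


Step 1: Compute log-barrier.
ln values: [-1.4271, 1.1969, 1.9315, 1.4446]
phi = -(-1.4271 + 1.1969 + 1.9315 + 1.4446) = -3.1459
Step 2: Compute augmented objective.
t*f(x) = 6.57*18.32 = 120.3624
Total = 120.3624 - 3.1459 = 117.2165


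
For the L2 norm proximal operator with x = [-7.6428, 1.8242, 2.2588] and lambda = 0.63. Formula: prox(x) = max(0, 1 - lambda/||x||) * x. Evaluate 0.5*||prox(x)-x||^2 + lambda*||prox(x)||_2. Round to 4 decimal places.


Step 1: Compute ||x||.
||x|| = 8.1757
Step 2: Compute scaling factor.
scale = max(0, 1 - 0.63/8.1757) = 0.9229
Step 3: prox(x) = [-7.0539, 1.6836, 2.0847]
||prox(x)|| = 7.5457
Step 4: Proximal objective.
0.5*||prox-x||^2 = 0.1985
lambda*||prox|| = 4.7538
Total = 4.9522


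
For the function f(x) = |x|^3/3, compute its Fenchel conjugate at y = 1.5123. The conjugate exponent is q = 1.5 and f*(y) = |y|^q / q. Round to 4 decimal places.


The conjugate exponent q satisfies 1/p + 1/q = 1.
p = 3, so q = 3/(3 - 1) = 1.5
|y|^q = 1.5123^1.5 = 1.8598
f*(1.5123) = 1.8598 / 1.5 = 1.2398
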